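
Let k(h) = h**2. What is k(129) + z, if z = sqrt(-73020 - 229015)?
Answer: 16641 + I*sqrt(302035) ≈ 16641.0 + 549.58*I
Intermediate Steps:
z = I*sqrt(302035) (z = sqrt(-302035) = I*sqrt(302035) ≈ 549.58*I)
k(129) + z = 129**2 + I*sqrt(302035) = 16641 + I*sqrt(302035)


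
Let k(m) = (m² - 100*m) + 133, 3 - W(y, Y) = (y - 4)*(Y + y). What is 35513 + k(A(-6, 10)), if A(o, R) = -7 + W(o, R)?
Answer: 33342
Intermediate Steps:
W(y, Y) = 3 - (-4 + y)*(Y + y) (W(y, Y) = 3 - (y - 4)*(Y + y) = 3 - (-4 + y)*(Y + y))
A(o, R) = -4 - o² + 4*R + 4*o - R*o (A(o, R) = -7 + (3 - o² + 4*R + 4*o - R*o) = -4 - o² + 4*R + 4*o - R*o)
k(m) = 133 + m² - 100*m
35513 + k(A(-6, 10)) = 35513 + (133 + (-4 - 1*(-6)² + 4*10 + 4*(-6) - 1*10*(-6))² - 100*(-4 - 1*(-6)² + 4*10 + 4*(-6) - 1*10*(-6))) = 35513 + (133 + (-4 - 1*36 + 40 - 24 + 60)² - 100*(-4 - 1*36 + 40 - 24 + 60)) = 35513 + (133 + (-4 - 36 + 40 - 24 + 60)² - 100*(-4 - 36 + 40 - 24 + 60)) = 35513 + (133 + 36² - 100*36) = 35513 + (133 + 1296 - 3600) = 35513 - 2171 = 33342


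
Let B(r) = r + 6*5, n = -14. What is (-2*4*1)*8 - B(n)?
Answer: -80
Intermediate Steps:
B(r) = 30 + r (B(r) = r + 30 = 30 + r)
(-2*4*1)*8 - B(n) = (-2*4*1)*8 - (30 - 14) = -8*1*8 - 1*16 = -8*8 - 16 = -64 - 16 = -80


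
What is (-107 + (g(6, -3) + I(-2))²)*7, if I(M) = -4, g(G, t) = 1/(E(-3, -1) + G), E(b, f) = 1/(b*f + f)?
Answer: -109081/169 ≈ -645.45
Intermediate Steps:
E(b, f) = 1/(f + b*f)
g(G, t) = 1/(½ + G) (g(G, t) = 1/(1/((-1)*(1 - 3)) + G) = 1/(-1/(-2) + G) = 1/(-1*(-½) + G) = 1/(½ + G))
(-107 + (g(6, -3) + I(-2))²)*7 = (-107 + (2/(1 + 2*6) - 4)²)*7 = (-107 + (2/(1 + 12) - 4)²)*7 = (-107 + (2/13 - 4)²)*7 = (-107 + (-50/13)²)*7 = (-107 + 2500/169)*7 = -15583/169*7 = -109081/169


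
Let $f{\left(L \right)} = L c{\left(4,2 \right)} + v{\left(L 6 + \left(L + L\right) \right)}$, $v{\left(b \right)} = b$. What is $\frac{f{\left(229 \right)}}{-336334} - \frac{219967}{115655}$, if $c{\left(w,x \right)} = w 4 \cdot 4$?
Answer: $- \frac{37944650309}{19449354385} \approx -1.9509$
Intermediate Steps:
$c{\left(w,x \right)} = 16 w$ ($c{\left(w,x \right)} = 4 w 4 = 16 w$)
$f{\left(L \right)} = 72 L$ ($f{\left(L \right)} = L 16 \cdot 4 + \left(L 6 + \left(L + L\right)\right) = L 64 + \left(6 L + 2 L\right) = 64 L + 8 L = 72 L$)
$\frac{f{\left(229 \right)}}{-336334} - \frac{219967}{115655} = \frac{72 \cdot 229}{-336334} - \frac{219967}{115655} = 16488 \left(- \frac{1}{336334}\right) - \frac{219967}{115655} = - \frac{8244}{168167} - \frac{219967}{115655} = - \frac{37944650309}{19449354385}$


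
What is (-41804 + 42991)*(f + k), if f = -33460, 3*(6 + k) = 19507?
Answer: -96017617/3 ≈ -3.2006e+7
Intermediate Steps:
k = 19489/3 (k = -6 + (⅓)*19507 = -6 + 19507/3 = 19489/3 ≈ 6496.3)
(-41804 + 42991)*(f + k) = (-41804 + 42991)*(-33460 + 19489/3) = 1187*(-80891/3) = -96017617/3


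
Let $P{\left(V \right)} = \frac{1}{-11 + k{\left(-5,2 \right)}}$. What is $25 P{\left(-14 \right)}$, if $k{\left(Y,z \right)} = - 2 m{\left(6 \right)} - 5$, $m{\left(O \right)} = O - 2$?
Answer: $- \frac{25}{24} \approx -1.0417$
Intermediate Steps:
$m{\left(O \right)} = -2 + O$
$k{\left(Y,z \right)} = -13$ ($k{\left(Y,z \right)} = - 2 \left(-2 + 6\right) - 5 = \left(-2\right) 4 - 5 = -8 - 5 = -13$)
$P{\left(V \right)} = - \frac{1}{24}$ ($P{\left(V \right)} = \frac{1}{-11 - 13} = \frac{1}{-24} = - \frac{1}{24}$)
$25 P{\left(-14 \right)} = 25 \left(- \frac{1}{24}\right) = - \frac{25}{24}$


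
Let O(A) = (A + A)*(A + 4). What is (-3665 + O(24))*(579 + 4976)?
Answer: -12893155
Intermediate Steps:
O(A) = 2*A*(4 + A) (O(A) = (2*A)*(4 + A) = 2*A*(4 + A))
(-3665 + O(24))*(579 + 4976) = (-3665 + 2*24*(4 + 24))*(579 + 4976) = (-3665 + 2*24*28)*5555 = (-3665 + 1344)*5555 = -2321*5555 = -12893155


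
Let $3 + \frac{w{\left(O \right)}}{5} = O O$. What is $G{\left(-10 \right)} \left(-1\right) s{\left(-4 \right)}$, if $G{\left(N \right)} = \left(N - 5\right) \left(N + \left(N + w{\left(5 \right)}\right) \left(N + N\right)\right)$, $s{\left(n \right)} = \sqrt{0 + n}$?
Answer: $- 60300 i \approx - 60300.0 i$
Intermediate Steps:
$w{\left(O \right)} = -15 + 5 O^{2}$ ($w{\left(O \right)} = -15 + 5 O O = -15 + 5 O^{2}$)
$s{\left(n \right)} = \sqrt{n}$
$G{\left(N \right)} = \left(-5 + N\right) \left(N + 2 N \left(110 + N\right)\right)$ ($G{\left(N \right)} = \left(N - 5\right) \left(N + \left(N - \left(15 - 5 \cdot 5^{2}\right)\right) \left(N + N\right)\right) = \left(-5 + N\right) \left(N + \left(N + \left(-15 + 5 \cdot 25\right)\right) 2 N\right) = \left(-5 + N\right) \left(N + \left(N + \left(-15 + 125\right)\right) 2 N\right) = \left(-5 + N\right) \left(N + \left(N + 110\right) 2 N\right) = \left(-5 + N\right) \left(N + \left(110 + N\right) 2 N\right) = \left(-5 + N\right) \left(N + 2 N \left(110 + N\right)\right)$)
$G{\left(-10 \right)} \left(-1\right) s{\left(-4 \right)} = - 10 \left(-1105 + 2 \left(-10\right)^{2} + 211 \left(-10\right)\right) \left(-1\right) \sqrt{-4} = - 10 \left(-1105 + 2 \cdot 100 - 2110\right) \left(-1\right) 2 i = - 10 \left(-1105 + 200 - 2110\right) \left(-1\right) 2 i = \left(-10\right) \left(-3015\right) \left(-1\right) 2 i = 30150 \left(-1\right) 2 i = - 30150 \cdot 2 i = - 60300 i$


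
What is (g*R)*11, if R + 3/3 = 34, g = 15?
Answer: 5445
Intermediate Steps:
R = 33 (R = -1 + 34 = 33)
(g*R)*11 = (15*33)*11 = 495*11 = 5445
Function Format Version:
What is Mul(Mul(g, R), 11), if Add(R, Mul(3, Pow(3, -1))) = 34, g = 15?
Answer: 5445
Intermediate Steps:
R = 33 (R = Add(-1, 34) = 33)
Mul(Mul(g, R), 11) = Mul(Mul(15, 33), 11) = Mul(495, 11) = 5445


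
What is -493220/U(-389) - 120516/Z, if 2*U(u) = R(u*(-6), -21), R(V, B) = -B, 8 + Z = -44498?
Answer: -285064726/6069 ≈ -46971.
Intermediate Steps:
Z = -44506 (Z = -8 - 44498 = -44506)
U(u) = 21/2 (U(u) = (-1*(-21))/2 = (½)*21 = 21/2)
-493220/U(-389) - 120516/Z = -493220/21/2 - 120516/(-44506) = -493220*2/21 - 120516*(-1/44506) = -140920/3 + 5478/2023 = -285064726/6069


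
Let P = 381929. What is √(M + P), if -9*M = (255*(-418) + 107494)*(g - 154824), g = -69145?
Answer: 11*√1701697/3 ≈ 4783.1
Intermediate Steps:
M = 202467976/9 (M = -(255*(-418) + 107494)*(-69145 - 154824)/9 = -(-106590 + 107494)*(-223969)/9 = -904*(-223969)/9 = -⅑*(-202467976) = 202467976/9 ≈ 2.2496e+7)
√(M + P) = √(202467976/9 + 381929) = √(205905337/9) = 11*√1701697/3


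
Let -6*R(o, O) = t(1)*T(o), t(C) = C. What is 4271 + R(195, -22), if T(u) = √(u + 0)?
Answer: 4271 - √195/6 ≈ 4268.7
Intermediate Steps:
T(u) = √u
R(o, O) = -√o/6
4271 + R(195, -22) = 4271 - √195/6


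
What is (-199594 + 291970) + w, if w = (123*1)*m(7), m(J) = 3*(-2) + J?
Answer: 92499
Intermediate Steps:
m(J) = -6 + J
w = 123 (w = (123*1)*(-6 + 7) = 123*1 = 123)
(-199594 + 291970) + w = (-199594 + 291970) + 123 = 92376 + 123 = 92499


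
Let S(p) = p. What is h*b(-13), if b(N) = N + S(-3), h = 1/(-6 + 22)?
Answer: -1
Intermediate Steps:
h = 1/16 ≈ 0.062500
b(N) = -3 + N (b(N) = N - 3 = -3 + N)
h*b(-13) = (-3 - 13)/16 = (1/16)*(-16) = -1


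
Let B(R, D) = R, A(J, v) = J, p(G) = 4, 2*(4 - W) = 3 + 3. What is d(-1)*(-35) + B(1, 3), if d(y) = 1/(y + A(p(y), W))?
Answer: -32/3 ≈ -10.667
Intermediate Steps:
W = 1 (W = 4 - (3 + 3)/2 = 4 - ½*6 = 4 - 3 = 1)
d(y) = 1/(4 + y) (d(y) = 1/(y + 4) = 1/(4 + y))
d(-1)*(-35) + B(1, 3) = -35/(4 - 1) + 1 = -35/3 + 1 = -32/3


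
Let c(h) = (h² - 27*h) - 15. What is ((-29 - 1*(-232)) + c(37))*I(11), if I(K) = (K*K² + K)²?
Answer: 1004937912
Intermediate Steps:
I(K) = (K + K³)² (I(K) = (K³ + K)² = (K + K³)²)
c(h) = -15 + h² - 27*h
((-29 - 1*(-232)) + c(37))*I(11) = ((-29 - 1*(-232)) + (-15 + 37² - 27*37))*(11²*(1 + 11²)²) = ((-29 + 232) + (-15 + 1369 - 999))*(121*(1 + 121)²) = (203 + 355)*(121*122²) = 558*(121*14884) = 558*1800964 = 1004937912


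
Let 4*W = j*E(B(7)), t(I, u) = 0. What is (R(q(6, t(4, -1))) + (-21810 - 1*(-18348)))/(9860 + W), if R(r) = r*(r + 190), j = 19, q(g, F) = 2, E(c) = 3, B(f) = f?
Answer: -12312/39497 ≈ -0.31172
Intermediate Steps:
R(r) = r*(190 + r)
W = 57/4 (W = (19*3)/4 = (1/4)*57 = 57/4 ≈ 14.250)
(R(q(6, t(4, -1))) + (-21810 - 1*(-18348)))/(9860 + W) = (2*(190 + 2) + (-21810 - 1*(-18348)))/(9860 + 57/4) = (2*192 + (-21810 + 18348))/(39497/4) = (384 - 3462)*(4/39497) = -3078*4/39497 = -12312/39497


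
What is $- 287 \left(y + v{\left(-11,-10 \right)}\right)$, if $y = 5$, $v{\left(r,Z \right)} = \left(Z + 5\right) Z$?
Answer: $-15785$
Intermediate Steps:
$v{\left(r,Z \right)} = Z \left(5 + Z\right)$ ($v{\left(r,Z \right)} = \left(5 + Z\right) Z = Z \left(5 + Z\right)$)
$- 287 \left(y + v{\left(-11,-10 \right)}\right) = - 287 \left(5 - 10 \left(5 - 10\right)\right) = - 287 \left(5 - -50\right) = - 287 \left(5 + 50\right) = \left(-287\right) 55 = -15785$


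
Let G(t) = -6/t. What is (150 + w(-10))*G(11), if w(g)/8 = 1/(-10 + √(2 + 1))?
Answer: -86820/1067 + 48*√3/1067 ≈ -81.290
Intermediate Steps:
w(g) = 8/(-10 + √3) (w(g) = 8/(-10 + √(2 + 1)) = 8/(-10 + √3))
(150 + w(-10))*G(11) = (150 + (-80/97 - 8*√3/97))*(-6/11) = (14470/97 - 8*√3/97)*(-6*1/11) = (14470/97 - 8*√3/97)*(-6/11) = -86820/1067 + 48*√3/1067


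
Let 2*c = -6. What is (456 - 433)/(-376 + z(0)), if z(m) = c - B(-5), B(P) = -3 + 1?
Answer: -23/377 ≈ -0.061008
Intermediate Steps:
B(P) = -2
c = -3 (c = (1/2)*(-6) = -3)
z(m) = -1 (z(m) = -3 - 1*(-2) = -3 + 2 = -1)
(456 - 433)/(-376 + z(0)) = (456 - 433)/(-376 - 1) = 23/(-377) = 23*(-1/377) = -23/377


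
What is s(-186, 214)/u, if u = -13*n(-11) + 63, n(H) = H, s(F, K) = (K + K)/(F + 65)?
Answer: -214/12463 ≈ -0.017171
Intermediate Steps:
s(F, K) = 2*K/(65 + F) (s(F, K) = (2*K)/(65 + F) = 2*K/(65 + F))
u = 206 (u = -13*(-11) + 63 = 143 + 63 = 206)
s(-186, 214)/u = (2*214/(65 - 186))/206 = (2*214/(-121))*(1/206) = (2*214*(-1/121))*(1/206) = -428/121*1/206 = -214/12463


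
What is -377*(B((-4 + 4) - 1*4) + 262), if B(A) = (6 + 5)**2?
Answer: -144391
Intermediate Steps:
B(A) = 121 (B(A) = 11**2 = 121)
-377*(B((-4 + 4) - 1*4) + 262) = -377*(121 + 262) = -377*383 = -144391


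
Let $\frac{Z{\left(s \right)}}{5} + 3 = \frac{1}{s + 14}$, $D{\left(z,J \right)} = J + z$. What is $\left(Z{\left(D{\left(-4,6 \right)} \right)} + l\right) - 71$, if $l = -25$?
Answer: $- \frac{1771}{16} \approx -110.69$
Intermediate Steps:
$Z{\left(s \right)} = -15 + \frac{5}{14 + s}$ ($Z{\left(s \right)} = -15 + \frac{5}{s + 14} = -15 + \frac{5}{14 + s}$)
$\left(Z{\left(D{\left(-4,6 \right)} \right)} + l\right) - 71 = \left(\frac{5 \left(-41 - 3 \left(6 - 4\right)\right)}{14 + \left(6 - 4\right)} - 25\right) - 71 = \left(\frac{5 \left(-41 - 6\right)}{14 + 2} - 25\right) - 71 = \left(\frac{5 \left(-41 - 6\right)}{16} - 25\right) - 71 = \left(5 \cdot \frac{1}{16} \left(-47\right) - 25\right) - 71 = \left(- \frac{235}{16} - 25\right) - 71 = - \frac{635}{16} - 71 = - \frac{1771}{16}$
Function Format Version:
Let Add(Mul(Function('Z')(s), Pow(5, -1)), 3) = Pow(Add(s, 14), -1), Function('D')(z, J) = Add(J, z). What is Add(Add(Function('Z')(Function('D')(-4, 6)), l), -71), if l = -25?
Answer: Rational(-1771, 16) ≈ -110.69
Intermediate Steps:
Function('Z')(s) = Add(-15, Mul(5, Pow(Add(14, s), -1))) (Function('Z')(s) = Add(-15, Mul(5, Pow(Add(s, 14), -1))) = Add(-15, Mul(5, Pow(Add(14, s), -1))))
Add(Add(Function('Z')(Function('D')(-4, 6)), l), -71) = Add(Add(Mul(5, Pow(Add(14, Add(6, -4)), -1), Add(-41, Mul(-3, Add(6, -4)))), -25), -71) = Add(Add(Mul(5, Pow(Add(14, 2), -1), Add(-41, Mul(-3, 2))), -25), -71) = Add(Add(Mul(5, Pow(16, -1), Add(-41, -6)), -25), -71) = Add(Add(Mul(5, Rational(1, 16), -47), -25), -71) = Add(Add(Rational(-235, 16), -25), -71) = Add(Rational(-635, 16), -71) = Rational(-1771, 16)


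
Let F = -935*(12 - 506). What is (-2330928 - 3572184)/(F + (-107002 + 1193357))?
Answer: -5903112/1548245 ≈ -3.8128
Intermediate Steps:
F = 461890 (F = -935*(-494) = 461890)
(-2330928 - 3572184)/(F + (-107002 + 1193357)) = (-2330928 - 3572184)/(461890 + (-107002 + 1193357)) = -5903112/(461890 + 1086355) = -5903112/1548245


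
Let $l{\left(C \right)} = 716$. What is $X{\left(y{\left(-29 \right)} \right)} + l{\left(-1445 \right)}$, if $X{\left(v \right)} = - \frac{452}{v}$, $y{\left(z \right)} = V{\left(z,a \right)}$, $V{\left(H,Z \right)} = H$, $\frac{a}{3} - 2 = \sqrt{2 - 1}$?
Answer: $\frac{21216}{29} \approx 731.59$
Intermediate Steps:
$a = 9$ ($a = 6 + 3 \sqrt{2 - 1} = 6 + 3 \sqrt{1} = 6 + 3 \cdot 1 = 6 + 3 = 9$)
$y{\left(z \right)} = z$
$X{\left(y{\left(-29 \right)} \right)} + l{\left(-1445 \right)} = - \frac{452}{-29} + 716 = \left(-452\right) \left(- \frac{1}{29}\right) + 716 = \frac{452}{29} + 716 = \frac{21216}{29}$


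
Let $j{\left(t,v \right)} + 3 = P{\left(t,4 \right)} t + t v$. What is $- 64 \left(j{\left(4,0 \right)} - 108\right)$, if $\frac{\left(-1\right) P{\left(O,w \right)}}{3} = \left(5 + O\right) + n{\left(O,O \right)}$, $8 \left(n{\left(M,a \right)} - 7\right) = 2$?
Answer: $19584$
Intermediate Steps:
$n{\left(M,a \right)} = \frac{29}{4}$ ($n{\left(M,a \right)} = 7 + \frac{1}{8} \cdot 2 = 7 + \frac{1}{4} = \frac{29}{4}$)
$P{\left(O,w \right)} = - \frac{147}{4} - 3 O$ ($P{\left(O,w \right)} = - 3 \left(\left(5 + O\right) + \frac{29}{4}\right) = - 3 \left(\frac{49}{4} + O\right) = - \frac{147}{4} - 3 O$)
$j{\left(t,v \right)} = -3 + t v + t \left(- \frac{147}{4} - 3 t\right)$ ($j{\left(t,v \right)} = -3 + \left(\left(- \frac{147}{4} - 3 t\right) t + t v\right) = -3 + \left(t \left(- \frac{147}{4} - 3 t\right) + t v\right) = -3 + \left(t v + t \left(- \frac{147}{4} - 3 t\right)\right) = -3 + t v + t \left(- \frac{147}{4} - 3 t\right)$)
$- 64 \left(j{\left(4,0 \right)} - 108\right) = - 64 \left(\left(-3 - 3 \cdot 4^{2} - 147 + 4 \cdot 0\right) - 108\right) = - 64 \left(\left(-3 - 48 - 147 + 0\right) - 108\right) = - 64 \left(-198 - 108\right) = \left(-64\right) \left(-306\right) = 19584$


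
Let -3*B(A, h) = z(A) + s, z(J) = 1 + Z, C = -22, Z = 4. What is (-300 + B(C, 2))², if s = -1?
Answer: 817216/9 ≈ 90802.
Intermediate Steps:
z(J) = 5 (z(J) = 1 + 4 = 5)
B(A, h) = -4/3 (B(A, h) = -(5 - 1)/3 = -⅓*4 = -4/3)
(-300 + B(C, 2))² = (-300 - 4/3)² = (-904/3)² = 817216/9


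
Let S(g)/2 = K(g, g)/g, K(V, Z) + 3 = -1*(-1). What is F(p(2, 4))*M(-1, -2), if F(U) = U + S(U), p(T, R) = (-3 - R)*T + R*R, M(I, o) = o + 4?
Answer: 0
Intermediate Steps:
M(I, o) = 4 + o
K(V, Z) = -2 (K(V, Z) = -3 - 1*(-1) = -3 + 1 = -2)
p(T, R) = R**2 + T*(-3 - R) (p(T, R) = T*(-3 - R) + R**2 = R**2 + T*(-3 - R))
S(g) = -4/g (S(g) = 2*(-2/g) = -4/g)
F(U) = U - 4/U
F(p(2, 4))*M(-1, -2) = ((4**2 - 3*2 - 1*4*2) - 4/(4**2 - 3*2 - 1*4*2))*(4 - 2) = ((16 - 6 - 8) - 4/(16 - 6 - 8))*2 = (2 - 4/2)*2 = (2 - 4*1/2)*2 = (2 - 2)*2 = 0*2 = 0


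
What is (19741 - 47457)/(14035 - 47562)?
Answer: 2132/2579 ≈ 0.82668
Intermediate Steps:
(19741 - 47457)/(14035 - 47562) = -27716/(-33527) = -27716*(-1/33527) = 2132/2579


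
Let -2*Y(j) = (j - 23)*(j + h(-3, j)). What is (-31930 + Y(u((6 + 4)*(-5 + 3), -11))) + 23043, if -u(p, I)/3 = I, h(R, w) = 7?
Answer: -9087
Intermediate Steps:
u(p, I) = -3*I
Y(j) = -(-23 + j)*(7 + j)/2 (Y(j) = -(j - 23)*(j + 7)/2 = -(-23 + j)*(7 + j)/2)
(-31930 + Y(u((6 + 4)*(-5 + 3), -11))) + 23043 = (-31930 + (161/2 + 8*(-3*(-11)) - (-3*(-11))²/2)) + 23043 = (-31930 + (161/2 + 8*33 - ½*33²)) + 23043 = (-31930 + (161/2 + 264 - ½*1089)) + 23043 = (-31930 + (161/2 + 264 - 1089/2)) + 23043 = (-31930 - 200) + 23043 = -32130 + 23043 = -9087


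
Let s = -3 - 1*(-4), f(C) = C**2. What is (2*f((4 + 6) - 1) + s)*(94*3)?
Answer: 45966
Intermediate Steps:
s = 1 (s = -3 + 4 = 1)
(2*f((4 + 6) - 1) + s)*(94*3) = (2*((4 + 6) - 1)**2 + 1)*(94*3) = (2*(10 - 1)**2 + 1)*282 = (2*9**2 + 1)*282 = (2*81 + 1)*282 = (162 + 1)*282 = 163*282 = 45966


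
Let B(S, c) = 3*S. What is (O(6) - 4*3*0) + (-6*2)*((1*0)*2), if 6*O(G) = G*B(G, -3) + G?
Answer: 19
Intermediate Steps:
O(G) = G²/2 + G/6 (O(G) = (G*(3*G) + G)/6 = (3*G² + G)/6 = (G + 3*G²)/6 = G²/2 + G/6)
(O(6) - 4*3*0) + (-6*2)*((1*0)*2) = ((⅙)*6*(1 + 3*6) - 4*3*0) + (-6*2)*((1*0)*2) = ((⅙)*6*(1 + 18) - 12*0) - 0*2 = ((⅙)*6*19 + 0) - 12*0 = (19 + 0) + 0 = 19 + 0 = 19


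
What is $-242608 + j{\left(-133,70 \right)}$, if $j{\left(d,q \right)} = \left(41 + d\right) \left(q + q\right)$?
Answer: $-255488$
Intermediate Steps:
$j{\left(d,q \right)} = 2 q \left(41 + d\right)$ ($j{\left(d,q \right)} = \left(41 + d\right) 2 q = 2 q \left(41 + d\right)$)
$-242608 + j{\left(-133,70 \right)} = -242608 + 2 \cdot 70 \left(41 - 133\right) = -242608 + 2 \cdot 70 \left(-92\right) = -242608 - 12880 = -255488$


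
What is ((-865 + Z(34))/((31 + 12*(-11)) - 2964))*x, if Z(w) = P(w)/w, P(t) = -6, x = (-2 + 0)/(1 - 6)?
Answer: 29416/260525 ≈ 0.11291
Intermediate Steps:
x = ⅖ (x = -2/(-5) = -2*(-⅕) = ⅖ ≈ 0.40000)
Z(w) = -6/w
((-865 + Z(34))/((31 + 12*(-11)) - 2964))*x = ((-865 - 6/34)/((31 + 12*(-11)) - 2964))*(⅖) = ((-865 - 6*1/34)/((31 - 132) - 2964))*(⅖) = ((-865 - 3/17)/(-101 - 2964))*(⅖) = -14708/17/(-3065)*(⅖) = -14708/17*(-1/3065)*(⅖) = (14708/52105)*(⅖) = 29416/260525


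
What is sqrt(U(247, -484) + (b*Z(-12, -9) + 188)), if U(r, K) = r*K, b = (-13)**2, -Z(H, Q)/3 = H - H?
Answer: 8*I*sqrt(1865) ≈ 345.49*I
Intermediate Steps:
Z(H, Q) = 0 (Z(H, Q) = -3*(H - H) = -3*0 = 0)
b = 169
U(r, K) = K*r
sqrt(U(247, -484) + (b*Z(-12, -9) + 188)) = sqrt(-484*247 + (169*0 + 188)) = sqrt(-119548 + (0 + 188)) = sqrt(-119548 + 188) = sqrt(-119360) = 8*I*sqrt(1865)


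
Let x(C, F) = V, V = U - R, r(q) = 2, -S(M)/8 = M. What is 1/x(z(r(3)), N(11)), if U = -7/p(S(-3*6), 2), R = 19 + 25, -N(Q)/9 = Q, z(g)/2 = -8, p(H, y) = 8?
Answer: -8/359 ≈ -0.022284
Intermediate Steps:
S(M) = -8*M
z(g) = -16 (z(g) = 2*(-8) = -16)
N(Q) = -9*Q
R = 44
U = -7/8 ≈ -0.87500
V = -359/8 (V = -7/8 - 1*44 = -7/8 - 44 = -359/8 ≈ -44.875)
x(C, F) = -359/8
1/x(z(r(3)), N(11)) = 1/(-359/8) = -8/359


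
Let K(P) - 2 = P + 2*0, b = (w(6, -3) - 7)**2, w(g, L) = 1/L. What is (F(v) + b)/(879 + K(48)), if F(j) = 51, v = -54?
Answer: 943/8361 ≈ 0.11279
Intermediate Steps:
b = 484/9 (b = (1/(-3) - 7)**2 = (-1/3 - 7)**2 = (-22/3)**2 = 484/9 ≈ 53.778)
K(P) = 2 + P (K(P) = 2 + (P + 2*0) = 2 + (P + 0) = 2 + P)
(F(v) + b)/(879 + K(48)) = (51 + 484/9)/(879 + (2 + 48)) = 943/(9*(879 + 50)) = (943/9)/929 = (943/9)*(1/929) = 943/8361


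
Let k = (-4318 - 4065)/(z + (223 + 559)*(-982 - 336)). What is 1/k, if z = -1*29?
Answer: 10205/83 ≈ 122.95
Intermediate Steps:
z = -29
k = 83/10205 (k = (-4318 - 4065)/(-29 + (223 + 559)*(-982 - 336)) = -8383/(-29 + 782*(-1318)) = -8383/(-29 - 1030676) = -8383/(-1030705) = -8383*(-1/1030705) = 83/10205 ≈ 0.0081333)
1/k = 1/(83/10205) = 10205/83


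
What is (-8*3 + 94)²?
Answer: 4900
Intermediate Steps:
(-8*3 + 94)² = (-24 + 94)² = 70² = 4900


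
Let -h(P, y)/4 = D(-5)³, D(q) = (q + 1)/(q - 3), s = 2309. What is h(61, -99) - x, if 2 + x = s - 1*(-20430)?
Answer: -45475/2 ≈ -22738.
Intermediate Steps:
D(q) = (1 + q)/(-3 + q)
x = 22737 (x = -2 + (2309 - 1*(-20430)) = -2 + (2309 + 20430) = -2 + 22739 = 22737)
h(P, y) = -½ (h(P, y) = -4*(1 - 5)³/(-3 - 5)³ = -4*(-4/(-8))³ = -4*(-⅛*(-4))³ = -4*(½)³ = -4*⅛ = -½)
h(61, -99) - x = -½ - 1*22737 = -½ - 22737 = -45475/2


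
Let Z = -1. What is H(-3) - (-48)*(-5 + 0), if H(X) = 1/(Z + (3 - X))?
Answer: -1199/5 ≈ -239.80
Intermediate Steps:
H(X) = 1/(2 - X) (H(X) = 1/(-1 + (3 - X)) = 1/(2 - X))
H(-3) - (-48)*(-5 + 0) = -1/(-2 - 3) - (-48)*(-5 + 0) = -1/(-5) - (-48)*(-5) = -1*(-⅕) - 12*20 = ⅕ - 240 = -1199/5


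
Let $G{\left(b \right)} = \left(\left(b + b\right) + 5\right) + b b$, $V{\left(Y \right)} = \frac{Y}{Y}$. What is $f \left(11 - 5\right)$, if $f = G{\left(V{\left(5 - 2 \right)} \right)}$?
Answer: $48$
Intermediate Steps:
$V{\left(Y \right)} = 1$
$G{\left(b \right)} = 5 + b^{2} + 2 b$ ($G{\left(b \right)} = \left(2 b + 5\right) + b^{2} = \left(5 + 2 b\right) + b^{2} = 5 + b^{2} + 2 b$)
$f = 8$ ($f = 5 + 1^{2} + 2 \cdot 1 = 5 + 1 + 2 = 8$)
$f \left(11 - 5\right) = 8 \left(11 - 5\right) = 8 \cdot 6 = 48$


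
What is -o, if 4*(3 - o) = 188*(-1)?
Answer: -50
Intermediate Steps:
o = 50 (o = 3 - 47*(-1) = 3 - 1/4*(-188) = 3 + 47 = 50)
-o = -1*50 = -50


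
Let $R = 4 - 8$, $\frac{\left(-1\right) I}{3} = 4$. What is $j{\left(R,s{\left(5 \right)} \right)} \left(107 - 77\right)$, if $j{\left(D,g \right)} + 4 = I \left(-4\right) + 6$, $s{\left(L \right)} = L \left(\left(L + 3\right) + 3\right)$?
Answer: $1500$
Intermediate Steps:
$I = -12$ ($I = \left(-3\right) 4 = -12$)
$R = -4$ ($R = 4 - 8 = -4$)
$s{\left(L \right)} = L \left(6 + L\right)$ ($s{\left(L \right)} = L \left(\left(3 + L\right) + 3\right) = L \left(6 + L\right)$)
$j{\left(D,g \right)} = 50$ ($j{\left(D,g \right)} = -4 + \left(\left(-12\right) \left(-4\right) + 6\right) = -4 + \left(48 + 6\right) = -4 + 54 = 50$)
$j{\left(R,s{\left(5 \right)} \right)} \left(107 - 77\right) = 50 \left(107 - 77\right) = 50 \cdot 30 = 1500$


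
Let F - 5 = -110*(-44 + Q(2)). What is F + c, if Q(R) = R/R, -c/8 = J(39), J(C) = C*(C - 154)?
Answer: 40615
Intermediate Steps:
J(C) = C*(-154 + C)
c = 35880 (c = -312*(-154 + 39) = -312*(-115) = -8*(-4485) = 35880)
Q(R) = 1
F = 4735 (F = 5 - 110*(-44 + 1) = 5 - 110*(-43) = 5 + 4730 = 4735)
F + c = 4735 + 35880 = 40615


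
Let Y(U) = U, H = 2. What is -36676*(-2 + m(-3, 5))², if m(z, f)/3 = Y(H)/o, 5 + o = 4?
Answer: -2347264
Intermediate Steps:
o = -1 (o = -5 + 4 = -1)
m(z, f) = -6 (m(z, f) = 3*(2/(-1)) = 3*(2*(-1)) = 3*(-2) = -6)
-36676*(-2 + m(-3, 5))² = -36676*(-2 - 6)² = -36676*(-8)² = -36676*64 = -2347264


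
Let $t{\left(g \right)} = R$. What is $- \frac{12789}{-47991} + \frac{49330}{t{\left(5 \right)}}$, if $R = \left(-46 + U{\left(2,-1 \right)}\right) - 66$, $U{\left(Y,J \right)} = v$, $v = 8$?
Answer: $- \frac{394344329}{831844} \approx -474.06$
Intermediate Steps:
$U{\left(Y,J \right)} = 8$
$R = -104$ ($R = \left(-46 + 8\right) - 66 = -38 - 66 = -104$)
$t{\left(g \right)} = -104$
$- \frac{12789}{-47991} + \frac{49330}{t{\left(5 \right)}} = - \frac{12789}{-47991} + \frac{49330}{-104} = \left(-12789\right) \left(- \frac{1}{47991}\right) + 49330 \left(- \frac{1}{104}\right) = \frac{4263}{15997} - \frac{24665}{52} = - \frac{394344329}{831844}$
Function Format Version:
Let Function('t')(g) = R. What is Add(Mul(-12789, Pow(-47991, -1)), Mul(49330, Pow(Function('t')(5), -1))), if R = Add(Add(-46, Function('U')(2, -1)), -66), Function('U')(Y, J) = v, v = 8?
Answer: Rational(-394344329, 831844) ≈ -474.06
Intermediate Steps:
Function('U')(Y, J) = 8
R = -104 (R = Add(Add(-46, 8), -66) = Add(-38, -66) = -104)
Function('t')(g) = -104
Add(Mul(-12789, Pow(-47991, -1)), Mul(49330, Pow(Function('t')(5), -1))) = Add(Mul(-12789, Pow(-47991, -1)), Mul(49330, Pow(-104, -1))) = Add(Mul(-12789, Rational(-1, 47991)), Mul(49330, Rational(-1, 104))) = Add(Rational(4263, 15997), Rational(-24665, 52)) = Rational(-394344329, 831844)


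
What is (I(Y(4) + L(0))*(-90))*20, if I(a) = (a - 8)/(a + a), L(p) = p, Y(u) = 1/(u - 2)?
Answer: 13500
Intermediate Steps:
Y(u) = 1/(-2 + u)
I(a) = (-8 + a)/(2*a) (I(a) = (-8 + a)/((2*a)) = (-8 + a)*(1/(2*a)) = (-8 + a)/(2*a))
(I(Y(4) + L(0))*(-90))*20 = (((-8 + (1/(-2 + 4) + 0))/(2*(1/(-2 + 4) + 0)))*(-90))*20 = (((-8 + (1/2 + 0))/(2*(1/2 + 0)))*(-90))*20 = (((-8 + (½ + 0))/(2*(½ + 0)))*(-90))*20 = (((-8 + ½)/(2*(½)))*(-90))*20 = (((½)*2*(-15/2))*(-90))*20 = -15/2*(-90)*20 = 675*20 = 13500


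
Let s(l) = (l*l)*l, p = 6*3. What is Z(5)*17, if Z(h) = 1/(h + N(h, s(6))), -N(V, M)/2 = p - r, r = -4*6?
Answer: -17/79 ≈ -0.21519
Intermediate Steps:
p = 18
r = -24
s(l) = l³ (s(l) = l²*l = l³)
N(V, M) = -84 (N(V, M) = -2*(18 - 1*(-24)) = -2*(18 + 24) = -2*42 = -84)
Z(h) = 1/(-84 + h) (Z(h) = 1/(h - 84) = 1/(-84 + h))
Z(5)*17 = 17/(-84 + 5) = 17/(-79) = -1/79*17 = -17/79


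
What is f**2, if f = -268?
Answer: 71824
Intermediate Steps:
f**2 = (-268)**2 = 71824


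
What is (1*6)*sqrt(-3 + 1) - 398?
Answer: -398 + 6*I*sqrt(2) ≈ -398.0 + 8.4853*I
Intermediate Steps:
(1*6)*sqrt(-3 + 1) - 398 = 6*sqrt(-2) - 398 = 6*(I*sqrt(2)) - 398 = 6*I*sqrt(2) - 398 = -398 + 6*I*sqrt(2)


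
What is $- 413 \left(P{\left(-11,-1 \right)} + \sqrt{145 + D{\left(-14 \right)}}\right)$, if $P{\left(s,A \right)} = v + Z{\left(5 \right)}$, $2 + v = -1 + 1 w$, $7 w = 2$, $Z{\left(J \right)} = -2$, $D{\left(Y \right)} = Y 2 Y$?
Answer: $1947 - 413 \sqrt{537} \approx -7623.6$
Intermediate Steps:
$D{\left(Y \right)} = 2 Y^{2}$ ($D{\left(Y \right)} = 2 Y Y = 2 Y^{2}$)
$w = \frac{2}{7}$ ($w = \frac{1}{7} \cdot 2 = \frac{2}{7} \approx 0.28571$)
$v = - \frac{19}{7}$ ($v = -2 + \left(-1 + 1 \cdot \frac{2}{7}\right) = -2 + \left(-1 + \frac{2}{7}\right) = -2 - \frac{5}{7} = - \frac{19}{7} \approx -2.7143$)
$P{\left(s,A \right)} = - \frac{33}{7}$ ($P{\left(s,A \right)} = - \frac{19}{7} - 2 = - \frac{33}{7}$)
$- 413 \left(P{\left(-11,-1 \right)} + \sqrt{145 + D{\left(-14 \right)}}\right) = - 413 \left(- \frac{33}{7} + \sqrt{145 + 2 \left(-14\right)^{2}}\right) = - 413 \left(- \frac{33}{7} + \sqrt{145 + 2 \cdot 196}\right) = - 413 \left(- \frac{33}{7} + \sqrt{145 + 392}\right) = - 413 \left(- \frac{33}{7} + \sqrt{537}\right) = 1947 - 413 \sqrt{537}$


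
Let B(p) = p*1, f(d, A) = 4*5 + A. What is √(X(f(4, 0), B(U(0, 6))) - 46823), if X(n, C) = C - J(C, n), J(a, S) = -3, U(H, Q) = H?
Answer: 2*I*√11705 ≈ 216.38*I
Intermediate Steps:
f(d, A) = 20 + A
B(p) = p
X(n, C) = 3 + C (X(n, C) = C - 1*(-3) = C + 3 = 3 + C)
√(X(f(4, 0), B(U(0, 6))) - 46823) = √((3 + 0) - 46823) = √(3 - 46823) = √(-46820) = 2*I*√11705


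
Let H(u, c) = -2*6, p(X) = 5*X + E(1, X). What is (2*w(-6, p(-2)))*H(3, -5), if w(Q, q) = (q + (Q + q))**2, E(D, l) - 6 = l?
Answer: -7776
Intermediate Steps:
E(D, l) = 6 + l
p(X) = 6 + 6*X (p(X) = 5*X + (6 + X) = 6 + 6*X)
w(Q, q) = (Q + 2*q)**2
H(u, c) = -12
(2*w(-6, p(-2)))*H(3, -5) = (2*(-6 + 2*(6 + 6*(-2)))**2)*(-12) = (2*(-6 + 2*(6 - 12))**2)*(-12) = (2*(-6 + 2*(-6))**2)*(-12) = (2*(-6 - 12)**2)*(-12) = (2*(-18)**2)*(-12) = (2*324)*(-12) = 648*(-12) = -7776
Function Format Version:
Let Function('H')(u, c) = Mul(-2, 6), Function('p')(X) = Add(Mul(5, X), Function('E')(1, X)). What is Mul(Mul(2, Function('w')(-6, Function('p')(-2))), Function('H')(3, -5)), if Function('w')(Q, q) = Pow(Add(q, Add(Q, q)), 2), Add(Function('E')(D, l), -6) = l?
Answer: -7776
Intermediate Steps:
Function('E')(D, l) = Add(6, l)
Function('p')(X) = Add(6, Mul(6, X)) (Function('p')(X) = Add(Mul(5, X), Add(6, X)) = Add(6, Mul(6, X)))
Function('w')(Q, q) = Pow(Add(Q, Mul(2, q)), 2)
Function('H')(u, c) = -12
Mul(Mul(2, Function('w')(-6, Function('p')(-2))), Function('H')(3, -5)) = Mul(Mul(2, Pow(Add(-6, Mul(2, Add(6, Mul(6, -2)))), 2)), -12) = Mul(Mul(2, Pow(Add(-6, Mul(2, Add(6, -12))), 2)), -12) = Mul(Mul(2, Pow(Add(-6, Mul(2, -6)), 2)), -12) = Mul(Mul(2, Pow(Add(-6, -12), 2)), -12) = Mul(Mul(2, Pow(-18, 2)), -12) = Mul(Mul(2, 324), -12) = Mul(648, -12) = -7776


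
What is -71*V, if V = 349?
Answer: -24779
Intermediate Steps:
-71*V = -71*349 = -24779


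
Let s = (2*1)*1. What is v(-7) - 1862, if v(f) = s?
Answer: -1860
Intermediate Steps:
s = 2 (s = 2*1 = 2)
v(f) = 2
v(-7) - 1862 = 2 - 1862 = -1860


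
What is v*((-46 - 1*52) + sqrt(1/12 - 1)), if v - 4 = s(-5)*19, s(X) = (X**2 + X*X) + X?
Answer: -84182 + 859*I*sqrt(33)/6 ≈ -84182.0 + 822.43*I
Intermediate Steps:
s(X) = X + 2*X**2 (s(X) = (X**2 + X**2) + X = 2*X**2 + X = X + 2*X**2)
v = 859 (v = 4 - 5*(1 + 2*(-5))*19 = 4 - 5*(1 - 10)*19 = 4 - 5*(-9)*19 = 4 + 45*19 = 4 + 855 = 859)
v*((-46 - 1*52) + sqrt(1/12 - 1)) = 859*((-46 - 1*52) + sqrt(1/12 - 1)) = 859*((-46 - 52) + sqrt(1/12 - 1)) = 859*(-98 + sqrt(-11/12)) = 859*(-98 + I*sqrt(33)/6) = -84182 + 859*I*sqrt(33)/6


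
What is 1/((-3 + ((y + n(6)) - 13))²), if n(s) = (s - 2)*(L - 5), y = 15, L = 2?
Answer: 1/169 ≈ 0.0059172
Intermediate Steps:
n(s) = 6 - 3*s (n(s) = (s - 2)*(2 - 5) = (-2 + s)*(-3) = 6 - 3*s)
1/((-3 + ((y + n(6)) - 13))²) = 1/((-3 + ((15 + (6 - 3*6)) - 13))²) = 1/((-3 + ((15 + (6 - 18)) - 13))²) = 1/((-3 + ((15 - 12) - 13))²) = 1/((-3 + (3 - 13))²) = 1/((-3 - 10)²) = 1/((-13)²) = 1/169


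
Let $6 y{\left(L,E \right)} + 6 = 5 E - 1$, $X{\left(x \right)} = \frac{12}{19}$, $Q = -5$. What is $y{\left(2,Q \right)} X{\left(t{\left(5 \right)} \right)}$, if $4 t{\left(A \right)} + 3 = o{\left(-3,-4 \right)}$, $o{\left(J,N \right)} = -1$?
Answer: $- \frac{64}{19} \approx -3.3684$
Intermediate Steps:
$t{\left(A \right)} = -1$ ($t{\left(A \right)} = - \frac{3}{4} + \frac{1}{4} \left(-1\right) = - \frac{3}{4} - \frac{1}{4} = -1$)
$X{\left(x \right)} = \frac{12}{19}$ ($X{\left(x \right)} = 12 \cdot \frac{1}{19} = \frac{12}{19}$)
$y{\left(L,E \right)} = - \frac{7}{6} + \frac{5 E}{6}$ ($y{\left(L,E \right)} = -1 + \frac{5 E - 1}{6} = -1 + \frac{-1 + 5 E}{6} = -1 + \left(- \frac{1}{6} + \frac{5 E}{6}\right) = - \frac{7}{6} + \frac{5 E}{6}$)
$y{\left(2,Q \right)} X{\left(t{\left(5 \right)} \right)} = \left(- \frac{7}{6} + \frac{5}{6} \left(-5\right)\right) \frac{12}{19} = \left(- \frac{7}{6} - \frac{25}{6}\right) \frac{12}{19} = \left(- \frac{16}{3}\right) \frac{12}{19} = - \frac{64}{19}$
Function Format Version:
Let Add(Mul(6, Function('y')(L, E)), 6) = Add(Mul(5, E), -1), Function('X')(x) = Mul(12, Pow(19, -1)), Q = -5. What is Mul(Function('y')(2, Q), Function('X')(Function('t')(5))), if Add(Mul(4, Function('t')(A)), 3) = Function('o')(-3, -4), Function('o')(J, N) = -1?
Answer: Rational(-64, 19) ≈ -3.3684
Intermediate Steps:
Function('t')(A) = -1 (Function('t')(A) = Add(Rational(-3, 4), Mul(Rational(1, 4), -1)) = Add(Rational(-3, 4), Rational(-1, 4)) = -1)
Function('X')(x) = Rational(12, 19) (Function('X')(x) = Mul(12, Rational(1, 19)) = Rational(12, 19))
Function('y')(L, E) = Add(Rational(-7, 6), Mul(Rational(5, 6), E)) (Function('y')(L, E) = Add(-1, Mul(Rational(1, 6), Add(Mul(5, E), -1))) = Add(-1, Mul(Rational(1, 6), Add(-1, Mul(5, E)))) = Add(-1, Add(Rational(-1, 6), Mul(Rational(5, 6), E))) = Add(Rational(-7, 6), Mul(Rational(5, 6), E)))
Mul(Function('y')(2, Q), Function('X')(Function('t')(5))) = Mul(Add(Rational(-7, 6), Mul(Rational(5, 6), -5)), Rational(12, 19)) = Mul(Add(Rational(-7, 6), Rational(-25, 6)), Rational(12, 19)) = Mul(Rational(-16, 3), Rational(12, 19)) = Rational(-64, 19)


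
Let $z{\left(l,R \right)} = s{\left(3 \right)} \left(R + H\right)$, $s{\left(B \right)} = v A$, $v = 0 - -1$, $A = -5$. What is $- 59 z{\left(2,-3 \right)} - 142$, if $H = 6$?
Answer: $743$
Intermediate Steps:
$v = 1$ ($v = 0 + 1 = 1$)
$s{\left(B \right)} = -5$ ($s{\left(B \right)} = 1 \left(-5\right) = -5$)
$z{\left(l,R \right)} = -30 - 5 R$ ($z{\left(l,R \right)} = - 5 \left(R + 6\right) = - 5 \left(6 + R\right) = -30 - 5 R$)
$- 59 z{\left(2,-3 \right)} - 142 = - 59 \left(-30 - -15\right) - 142 = - 59 \left(-30 + 15\right) - 142 = \left(-59\right) \left(-15\right) - 142 = 885 - 142 = 743$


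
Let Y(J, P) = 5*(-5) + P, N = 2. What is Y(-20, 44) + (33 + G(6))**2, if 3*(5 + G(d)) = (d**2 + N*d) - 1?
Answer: 17332/9 ≈ 1925.8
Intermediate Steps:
Y(J, P) = -25 + P
G(d) = -16/3 + d**2/3 + 2*d/3 (G(d) = -5 + ((d**2 + 2*d) - 1)/3 = -5 + (-1 + d**2 + 2*d)/3 = -5 + (-1/3 + d**2/3 + 2*d/3) = -16/3 + d**2/3 + 2*d/3)
Y(-20, 44) + (33 + G(6))**2 = (-25 + 44) + (33 + (-16/3 + (1/3)*6**2 + (2/3)*6))**2 = 19 + (33 + (-16/3 + (1/3)*36 + 4))**2 = 19 + (33 + (-16/3 + 12 + 4))**2 = 19 + (33 + 32/3)**2 = 19 + (131/3)**2 = 19 + 17161/9 = 17332/9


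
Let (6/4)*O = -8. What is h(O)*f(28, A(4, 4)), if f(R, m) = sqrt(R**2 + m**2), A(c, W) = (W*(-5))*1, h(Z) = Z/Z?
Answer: 4*sqrt(74) ≈ 34.409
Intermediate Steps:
O = -16/3 (O = (2/3)*(-8) = -16/3 ≈ -5.3333)
h(Z) = 1
A(c, W) = -5*W (A(c, W) = -5*W*1 = -5*W)
h(O)*f(28, A(4, 4)) = 1*sqrt(28**2 + (-5*4)**2) = 1*sqrt(784 + (-20)**2) = 1*sqrt(784 + 400) = 1*sqrt(1184) = 1*(4*sqrt(74)) = 4*sqrt(74)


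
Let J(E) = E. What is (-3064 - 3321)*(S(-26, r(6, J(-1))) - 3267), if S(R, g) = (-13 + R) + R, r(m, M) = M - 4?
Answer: 21274820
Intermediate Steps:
r(m, M) = -4 + M
S(R, g) = -13 + 2*R
(-3064 - 3321)*(S(-26, r(6, J(-1))) - 3267) = (-3064 - 3321)*((-13 + 2*(-26)) - 3267) = -6385*((-13 - 52) - 3267) = -6385*(-65 - 3267) = -6385*(-3332) = 21274820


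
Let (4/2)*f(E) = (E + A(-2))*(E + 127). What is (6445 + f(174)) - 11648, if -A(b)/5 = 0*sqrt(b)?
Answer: 20984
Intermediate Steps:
A(b) = 0 (A(b) = -0*sqrt(b) = -5*0 = 0)
f(E) = E*(127 + E)/2 (f(E) = ((E + 0)*(E + 127))/2 = (E*(127 + E))/2 = E*(127 + E)/2)
(6445 + f(174)) - 11648 = (6445 + (1/2)*174*(127 + 174)) - 11648 = (6445 + (1/2)*174*301) - 11648 = (6445 + 26187) - 11648 = 32632 - 11648 = 20984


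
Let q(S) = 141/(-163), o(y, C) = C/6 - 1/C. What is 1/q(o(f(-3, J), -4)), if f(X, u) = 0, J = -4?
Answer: -163/141 ≈ -1.1560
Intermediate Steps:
o(y, C) = -1/C + C/6 (o(y, C) = C*(⅙) - 1/C = C/6 - 1/C = -1/C + C/6)
q(S) = -141/163 (q(S) = 141*(-1/163) = -141/163)
1/q(o(f(-3, J), -4)) = 1/(-141/163) = -163/141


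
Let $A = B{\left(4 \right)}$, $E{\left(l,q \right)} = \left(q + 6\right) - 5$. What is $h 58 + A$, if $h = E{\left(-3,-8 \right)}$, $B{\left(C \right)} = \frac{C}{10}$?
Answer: $- \frac{2028}{5} \approx -405.6$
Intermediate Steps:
$E{\left(l,q \right)} = 1 + q$ ($E{\left(l,q \right)} = \left(6 + q\right) - 5 = 1 + q$)
$B{\left(C \right)} = \frac{C}{10}$ ($B{\left(C \right)} = C \frac{1}{10} = \frac{C}{10}$)
$A = \frac{2}{5}$ ($A = \frac{1}{10} \cdot 4 = \frac{2}{5} \approx 0.4$)
$h = -7$ ($h = 1 - 8 = -7$)
$h 58 + A = \left(-7\right) 58 + \frac{2}{5} = -406 + \frac{2}{5} = - \frac{2028}{5}$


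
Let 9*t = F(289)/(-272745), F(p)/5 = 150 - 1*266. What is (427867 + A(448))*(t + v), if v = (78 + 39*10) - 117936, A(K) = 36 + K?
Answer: -77438686621688/1539 ≈ -5.0318e+10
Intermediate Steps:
F(p) = -580 (F(p) = 5*(150 - 1*266) = 5*(150 - 266) = 5*(-116) = -580)
v = -117468 (v = (78 + 390) - 117936 = 468 - 117936 = -117468)
t = 4/16929 (t = (-580/(-272745))/9 = (-580*(-1/272745))/9 = (⅑)*(4/1881) = 4/16929 ≈ 0.00023628)
(427867 + A(448))*(t + v) = (427867 + (36 + 448))*(4/16929 - 117468) = (427867 + 484)*(-1988615768/16929) = 428351*(-1988615768/16929) = -77438686621688/1539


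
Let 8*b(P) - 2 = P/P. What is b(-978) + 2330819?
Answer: 18646555/8 ≈ 2.3308e+6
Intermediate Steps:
b(P) = 3/8 (b(P) = 1/4 + (P/P)/8 = 1/4 + (1/8)*1 = 1/4 + 1/8 = 3/8)
b(-978) + 2330819 = 3/8 + 2330819 = 18646555/8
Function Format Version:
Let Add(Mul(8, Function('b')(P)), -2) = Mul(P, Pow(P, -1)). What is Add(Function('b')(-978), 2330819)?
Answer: Rational(18646555, 8) ≈ 2.3308e+6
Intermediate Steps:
Function('b')(P) = Rational(3, 8) (Function('b')(P) = Add(Rational(1, 4), Mul(Rational(1, 8), Mul(P, Pow(P, -1)))) = Add(Rational(1, 4), Mul(Rational(1, 8), 1)) = Add(Rational(1, 4), Rational(1, 8)) = Rational(3, 8))
Add(Function('b')(-978), 2330819) = Add(Rational(3, 8), 2330819) = Rational(18646555, 8)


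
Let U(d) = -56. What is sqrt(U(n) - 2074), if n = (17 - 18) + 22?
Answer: I*sqrt(2130) ≈ 46.152*I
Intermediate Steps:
n = 21 (n = -1 + 22 = 21)
sqrt(U(n) - 2074) = sqrt(-56 - 2074) = sqrt(-2130) = I*sqrt(2130)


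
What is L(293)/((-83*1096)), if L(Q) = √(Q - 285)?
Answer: -√2/45484 ≈ -3.1093e-5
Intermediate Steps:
L(Q) = √(-285 + Q)
L(293)/((-83*1096)) = √(-285 + 293)/((-83*1096)) = √8/(-90968) = (2*√2)*(-1/90968) = -√2/45484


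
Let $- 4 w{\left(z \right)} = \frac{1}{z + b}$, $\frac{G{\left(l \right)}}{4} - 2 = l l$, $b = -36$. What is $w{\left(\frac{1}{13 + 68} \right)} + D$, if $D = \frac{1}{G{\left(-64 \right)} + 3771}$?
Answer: $\frac{149533}{21372780} \approx 0.0069964$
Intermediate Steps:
$G{\left(l \right)} = 8 + 4 l^{2}$ ($G{\left(l \right)} = 8 + 4 l l = 8 + 4 l^{2}$)
$D = \frac{1}{20163}$ ($D = \frac{1}{\left(8 + 4 \left(-64\right)^{2}\right) + 3771} = \frac{1}{\left(8 + 4 \cdot 4096\right) + 3771} = \frac{1}{\left(8 + 16384\right) + 3771} = \frac{1}{16392 + 3771} = \frac{1}{20163} \approx 4.9596 \cdot 10^{-5}$)
$w{\left(z \right)} = - \frac{1}{4 \left(-36 + z\right)}$ ($w{\left(z \right)} = - \frac{1}{4 \left(z - 36\right)} = - \frac{1}{4 \left(-36 + z\right)}$)
$w{\left(\frac{1}{13 + 68} \right)} + D = - \frac{1}{-144 + \frac{4}{13 + 68}} + \frac{1}{20163} = - \frac{1}{-144 + \frac{4}{81}} + \frac{1}{20163} = - \frac{1}{- \frac{11660}{81}} + \frac{1}{20163} = \left(-1\right) \left(- \frac{81}{11660}\right) + \frac{1}{20163} = \frac{81}{11660} + \frac{1}{20163} = \frac{149533}{21372780}$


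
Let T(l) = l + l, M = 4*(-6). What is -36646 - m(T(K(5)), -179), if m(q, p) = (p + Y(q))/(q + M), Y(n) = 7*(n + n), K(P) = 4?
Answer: -586403/16 ≈ -36650.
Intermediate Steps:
M = -24
Y(n) = 14*n (Y(n) = 7*(2*n) = 14*n)
T(l) = 2*l
m(q, p) = (p + 14*q)/(-24 + q) (m(q, p) = (p + 14*q)/(q - 24) = (p + 14*q)/(-24 + q))
-36646 - m(T(K(5)), -179) = -36646 - (-179 + 14*(2*4))/(-24 + 2*4) = -36646 - (-179 + 14*8)/(-24 + 8) = -36646 - (-179 + 112)/(-16) = -36646 - (-1)*(-67)/16 = -36646 - 1*67/16 = -36646 - 67/16 = -586403/16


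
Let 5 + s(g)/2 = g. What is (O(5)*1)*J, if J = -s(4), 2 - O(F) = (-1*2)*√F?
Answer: 4 + 4*√5 ≈ 12.944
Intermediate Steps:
s(g) = -10 + 2*g
O(F) = 2 + 2*√F (O(F) = 2 - (-1*2)*√F = 2 - (-2)*√F = 2 + 2*√F)
J = 2 (J = -(-10 + 2*4) = -(-10 + 8) = -1*(-2) = 2)
(O(5)*1)*J = ((2 + 2*√5)*1)*2 = (2 + 2*√5)*2 = 4 + 4*√5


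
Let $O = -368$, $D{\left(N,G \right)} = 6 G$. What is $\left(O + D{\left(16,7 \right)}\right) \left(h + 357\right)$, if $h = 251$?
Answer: $-198208$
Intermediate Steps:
$\left(O + D{\left(16,7 \right)}\right) \left(h + 357\right) = \left(-368 + 6 \cdot 7\right) \left(251 + 357\right) = \left(-368 + 42\right) 608 = \left(-326\right) 608 = -198208$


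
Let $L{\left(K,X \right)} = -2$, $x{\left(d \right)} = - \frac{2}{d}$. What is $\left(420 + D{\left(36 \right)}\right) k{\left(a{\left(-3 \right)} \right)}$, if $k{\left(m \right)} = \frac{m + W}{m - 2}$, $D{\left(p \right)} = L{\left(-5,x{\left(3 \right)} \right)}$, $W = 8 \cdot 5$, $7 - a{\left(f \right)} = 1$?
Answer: $4807$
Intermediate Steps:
$a{\left(f \right)} = 6$ ($a{\left(f \right)} = 7 - 1 = 6$)
$W = 40$
$D{\left(p \right)} = -2$
$k{\left(m \right)} = \frac{40 + m}{-2 + m}$ ($k{\left(m \right)} = \frac{m + 40}{m - 2} = \frac{40 + m}{-2 + m}$)
$\left(420 + D{\left(36 \right)}\right) k{\left(a{\left(-3 \right)} \right)} = \left(420 - 2\right) \frac{40 + 6}{-2 + 6} = 418 \cdot \frac{1}{4} \cdot 46 = 418 \cdot \frac{23}{2} = 4807$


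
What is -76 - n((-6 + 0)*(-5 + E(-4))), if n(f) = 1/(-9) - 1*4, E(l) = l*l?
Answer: -647/9 ≈ -71.889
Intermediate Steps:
E(l) = l²
n(f) = -37/9 (n(f) = -⅑ - 4 = -37/9)
-76 - n((-6 + 0)*(-5 + E(-4))) = -76 - 1*(-37/9) = -76 + 37/9 = -647/9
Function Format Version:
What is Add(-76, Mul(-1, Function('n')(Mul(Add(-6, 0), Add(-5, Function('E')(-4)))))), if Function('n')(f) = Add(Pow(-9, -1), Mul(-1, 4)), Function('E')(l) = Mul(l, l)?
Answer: Rational(-647, 9) ≈ -71.889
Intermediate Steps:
Function('E')(l) = Pow(l, 2)
Function('n')(f) = Rational(-37, 9) (Function('n')(f) = Add(Rational(-1, 9), -4) = Rational(-37, 9))
Add(-76, Mul(-1, Function('n')(Mul(Add(-6, 0), Add(-5, Function('E')(-4)))))) = Add(-76, Mul(-1, Rational(-37, 9))) = Add(-76, Rational(37, 9)) = Rational(-647, 9)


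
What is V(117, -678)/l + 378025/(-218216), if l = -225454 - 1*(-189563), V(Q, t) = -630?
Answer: -13430219195/7831990456 ≈ -1.7148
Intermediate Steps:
l = -35891 (l = -225454 + 189563 = -35891)
V(117, -678)/l + 378025/(-218216) = -630/(-35891) + 378025/(-218216) = -630*(-1/35891) + 378025*(-1/218216) = 630/35891 - 378025/218216 = -13430219195/7831990456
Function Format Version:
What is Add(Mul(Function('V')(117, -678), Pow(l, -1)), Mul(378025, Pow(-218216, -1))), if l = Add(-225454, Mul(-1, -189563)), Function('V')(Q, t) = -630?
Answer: Rational(-13430219195, 7831990456) ≈ -1.7148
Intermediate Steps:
l = -35891 (l = Add(-225454, 189563) = -35891)
Add(Mul(Function('V')(117, -678), Pow(l, -1)), Mul(378025, Pow(-218216, -1))) = Add(Mul(-630, Pow(-35891, -1)), Mul(378025, Pow(-218216, -1))) = Add(Mul(-630, Rational(-1, 35891)), Mul(378025, Rational(-1, 218216))) = Add(Rational(630, 35891), Rational(-378025, 218216)) = Rational(-13430219195, 7831990456)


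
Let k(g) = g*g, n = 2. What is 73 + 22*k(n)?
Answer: 161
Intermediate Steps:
k(g) = g²
73 + 22*k(n) = 73 + 22*2² = 73 + 22*4 = 73 + 88 = 161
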